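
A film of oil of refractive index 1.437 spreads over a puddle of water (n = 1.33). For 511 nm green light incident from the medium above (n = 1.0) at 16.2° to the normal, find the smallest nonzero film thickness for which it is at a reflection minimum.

181 nm

At the upper boundary (n = 1.0 to n = 1.437) the reflected ray undergoes a half-wave phase shift.
At the lower boundary (n = 1.437 to n = 1.33) the reflected ray undergoes no phase shift.
Net: one phase inversion between the two reflected rays.
So the condition for destructive reflection is 2 n t cos θ_r = m λ.
Snell's law: 1.0 sin 16.2° = 1.437 sin θ_r → sin θ_r = 0.194, cos θ_r = 0.981.
Minimum nonzero at m = 1: t = λ / (2 n cos θ_r) = 511 / (2 × 1.437 × 0.981) = 181 nm.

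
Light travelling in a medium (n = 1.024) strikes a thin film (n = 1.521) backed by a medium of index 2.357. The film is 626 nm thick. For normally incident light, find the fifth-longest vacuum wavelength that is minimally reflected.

423 nm

Top surface (1.024 → 1.521): reflection off a higher-index medium gives a half-wave phase shift.
Ray reflecting at the bottom interface goes from n = 1.521 toward n = 2.357: a half-wave phase shift.
Zero or two π shifts → no net half-wave offset.
With no net inversion, destructive interference in reflection requires 2 n t = (m + ½) λ.
λ = 2 n t / (m + ½). The fifth-longest wavelength is m = 4: λ = 2 × 1.521 × 626 / 4.50 = 423 nm.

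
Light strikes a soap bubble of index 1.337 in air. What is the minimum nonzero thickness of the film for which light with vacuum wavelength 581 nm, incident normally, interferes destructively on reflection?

217 nm

Top surface (1.0 → 1.337): reflection off a higher-index medium gives a half-wave phase shift.
Bottom surface (1.337 → 1.0): reflection off a lower-index medium gives no phase shift.
Exactly one π shift → a net half-wave offset.
For dark reflection here: 2 n t = m λ.
Minimum nonzero at m = 1: t = λ / (2 n) = 581 / (2 × 1.337) = 217 nm.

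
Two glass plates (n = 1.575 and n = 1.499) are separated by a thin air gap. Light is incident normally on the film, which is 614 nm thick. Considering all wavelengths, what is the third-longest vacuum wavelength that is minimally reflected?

At the upper boundary (n = 1.575 to n = 1.0) the reflected ray undergoes no phase shift.
At the lower boundary (n = 1.0 to n = 1.499) the reflected ray undergoes a half-wave phase shift.
The two reflections differ by half a wavelength.
With one net inversion, destructive interference in reflection requires 2 n t = m λ.
λ = 2 n t / m. The third-longest wavelength is m = 3: λ = 2 × 1.0 × 614 / 3.00 = 409 nm.

409 nm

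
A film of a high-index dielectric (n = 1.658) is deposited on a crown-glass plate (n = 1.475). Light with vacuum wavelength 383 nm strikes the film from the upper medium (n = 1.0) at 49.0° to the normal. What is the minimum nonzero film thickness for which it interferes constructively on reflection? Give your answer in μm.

0.0649 μm

Ray reflecting at the top interface goes from n = 1.0 toward n = 1.658: a half-wave phase shift.
Ray reflecting at the bottom interface goes from n = 1.658 toward n = 1.475: no phase shift.
The two reflections differ by half a wavelength.
For maximum reflection here: 2 n t cos θ_r = (m + ½) λ.
Snell's law: 1.0 sin 49.0° = 1.658 sin θ_r → sin θ_r = 0.455, cos θ_r = 0.890.
Minimum at m = 0: t = λ / (4 n cos θ_r) = 383 / (4 × 1.658 × 0.890) = 64.9 nm.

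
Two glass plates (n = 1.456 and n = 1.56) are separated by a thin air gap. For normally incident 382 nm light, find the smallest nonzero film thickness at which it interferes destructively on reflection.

Top surface (1.456 → 1.0): reflection off a lower-index medium gives no phase shift.
Bottom surface (1.0 → 1.56): reflection off a higher-index medium gives a half-wave phase shift.
The two reflections differ by half a wavelength.
So the condition for destructive reflection is 2 n t = m λ.
Minimum nonzero at m = 1: t = λ / (2 n) = 382 / (2 × 1.0) = 191 nm.

191 nm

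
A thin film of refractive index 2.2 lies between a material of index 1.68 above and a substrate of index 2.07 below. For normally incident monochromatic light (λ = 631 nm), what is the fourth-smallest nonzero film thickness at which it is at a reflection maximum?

502 nm

At the upper boundary (n = 1.68 to n = 2.2) the reflected ray undergoes a half-wave phase shift.
Ray reflecting at the bottom interface goes from n = 2.2 toward n = 2.07: no phase shift.
Net: one phase inversion between the two reflected rays.
So the condition for constructive reflection is 2 n t = (m + ½) λ.
The fourth-smallest nonzero thickness corresponds to m = 3: t = (m + ½) λ / (2 n) = 3.50 × 631 / (2 × 2.2) = 502 nm.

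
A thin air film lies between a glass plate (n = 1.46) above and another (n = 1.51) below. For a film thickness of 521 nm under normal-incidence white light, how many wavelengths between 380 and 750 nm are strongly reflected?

2

Ray reflecting at the top interface goes from n = 1.46 toward n = 1.0: no phase shift.
At the lower boundary (n = 1.0 to n = 1.51) the reflected ray undergoes a half-wave phase shift.
The two reflections differ by half a wavelength.
With one net inversion, constructive interference in reflection requires 2 n t = (m + ½) λ.
λ = 2 n t / (m + ½) = 1042 / (m + ½) nm.
m=0: 2084 nm (IR); m=1: 695 nm (visible); m=2: 417 nm (visible); m=3: 298 nm (UV).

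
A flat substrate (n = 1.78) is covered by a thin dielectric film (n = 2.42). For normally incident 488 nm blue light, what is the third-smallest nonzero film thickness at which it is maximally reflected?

252 nm

Top surface (1.0 → 2.42): reflection off a higher-index medium gives a half-wave phase shift.
Ray reflecting at the bottom interface goes from n = 2.42 toward n = 1.78: no phase shift.
Net: one phase inversion between the two reflected rays.
With one net inversion, constructive interference in reflection requires 2 n t = (m + ½) λ.
The third-smallest nonzero thickness corresponds to m = 2: t = (m + ½) λ / (2 n) = 2.50 × 488 / (2 × 2.42) = 252 nm.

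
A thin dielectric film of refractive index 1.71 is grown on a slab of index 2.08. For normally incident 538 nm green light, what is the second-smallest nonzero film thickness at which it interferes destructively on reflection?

At the upper boundary (n = 1.0 to n = 1.71) the reflected ray undergoes a half-wave phase shift.
Bottom surface (1.71 → 2.08): reflection off a higher-index medium gives a half-wave phase shift.
Zero or two π shifts → no net half-wave offset.
For dark reflection here: 2 n t = (m + ½) λ.
The second-smallest nonzero thickness corresponds to m = 1: t = (m + ½) λ / (2 n) = 1.50 × 538 / (2 × 1.71) = 236 nm.

236 nm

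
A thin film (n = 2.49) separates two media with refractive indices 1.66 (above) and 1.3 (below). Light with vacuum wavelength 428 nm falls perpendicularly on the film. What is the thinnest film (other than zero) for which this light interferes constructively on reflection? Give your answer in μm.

Ray reflecting at the top interface goes from n = 1.66 toward n = 2.49: a half-wave phase shift.
Ray reflecting at the bottom interface goes from n = 2.49 toward n = 1.3: no phase shift.
Exactly one π shift → a net half-wave offset.
With one net inversion, constructive interference in reflection requires 2 n t = (m + ½) λ.
Minimum at m = 0: t = λ / (4 n) = 428 / (4 × 2.49) = 43.0 nm.

0.0430 μm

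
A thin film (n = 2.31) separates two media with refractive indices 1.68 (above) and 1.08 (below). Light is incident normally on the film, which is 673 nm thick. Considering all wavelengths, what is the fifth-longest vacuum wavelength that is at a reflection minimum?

At the upper boundary (n = 1.68 to n = 2.31) the reflected ray undergoes a half-wave phase shift.
At the lower boundary (n = 2.31 to n = 1.08) the reflected ray undergoes no phase shift.
Exactly one π shift → a net half-wave offset.
So the condition for destructive reflection is 2 n t = m λ.
λ = 2 n t / m. The fifth-longest wavelength is m = 5: λ = 2 × 2.31 × 673 / 5.00 = 622 nm.

622 nm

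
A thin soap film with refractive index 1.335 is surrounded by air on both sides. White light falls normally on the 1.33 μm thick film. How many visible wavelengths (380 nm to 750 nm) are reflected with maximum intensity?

Top surface (1.0 → 1.335): reflection off a higher-index medium gives a half-wave phase shift.
Ray reflecting at the bottom interface goes from n = 1.335 toward n = 1.0: no phase shift.
Exactly one π shift → a net half-wave offset.
So the condition for constructive reflection is 2 n t = (m + ½) λ.
λ = 2 n t / (m + ½) = 3551 / (m + ½) nm.
m=4: 789 nm (IR); m=5: 646 nm (visible); m=6: 546 nm (visible); m=7: 473 nm (visible); m=8: 418 nm (visible); m=9: 374 nm (UV).

4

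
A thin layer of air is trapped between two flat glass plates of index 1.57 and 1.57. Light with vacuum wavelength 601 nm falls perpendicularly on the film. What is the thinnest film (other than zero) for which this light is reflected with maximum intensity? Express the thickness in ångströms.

Top surface (1.57 → 1.0): reflection off a lower-index medium gives no phase shift.
Bottom surface (1.0 → 1.57): reflection off a higher-index medium gives a half-wave phase shift.
Net: one phase inversion between the two reflected rays.
With one net inversion, constructive interference in reflection requires 2 n t = (m + ½) λ.
Minimum at m = 0: t = λ / (4 n) = 601 / (4 × 1.0) = 150 nm.

1503 Å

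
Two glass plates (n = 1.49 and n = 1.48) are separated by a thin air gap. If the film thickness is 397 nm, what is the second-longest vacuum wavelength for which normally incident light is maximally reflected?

529 nm

At the upper boundary (n = 1.49 to n = 1.0) the reflected ray undergoes no phase shift.
At the lower boundary (n = 1.0 to n = 1.48) the reflected ray undergoes a half-wave phase shift.
The two reflections differ by half a wavelength.
For maximum reflection here: 2 n t = (m + ½) λ.
λ = 2 n t / (m + ½). The second-longest wavelength is m = 1: λ = 2 × 1.0 × 397 / 1.50 = 529 nm.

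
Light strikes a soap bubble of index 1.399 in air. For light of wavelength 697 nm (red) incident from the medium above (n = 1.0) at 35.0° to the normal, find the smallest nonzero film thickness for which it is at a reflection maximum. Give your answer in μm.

0.137 μm

At the upper boundary (n = 1.0 to n = 1.399) the reflected ray undergoes a half-wave phase shift.
Ray reflecting at the bottom interface goes from n = 1.399 toward n = 1.0: no phase shift.
Net: one phase inversion between the two reflected rays.
So the condition for constructive reflection is 2 n t cos θ_r = (m + ½) λ.
Snell's law: 1.0 sin 35.0° = 1.399 sin θ_r → sin θ_r = 0.410, cos θ_r = 0.912.
Minimum at m = 0: t = λ / (4 n cos θ_r) = 697 / (4 × 1.399 × 0.912) = 137 nm.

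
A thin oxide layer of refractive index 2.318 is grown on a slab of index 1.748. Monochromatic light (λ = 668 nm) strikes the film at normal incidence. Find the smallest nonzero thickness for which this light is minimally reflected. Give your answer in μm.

At the upper boundary (n = 1.0 to n = 2.318) the reflected ray undergoes a half-wave phase shift.
Ray reflecting at the bottom interface goes from n = 2.318 toward n = 1.748: no phase shift.
Exactly one π shift → a net half-wave offset.
For weak reflection here: 2 n t = m λ.
The smallest nonzero thickness corresponds to m = 1: t = m λ / (2 n) = 1.00 × 668 / (2 × 2.318) = 144 nm.

0.144 μm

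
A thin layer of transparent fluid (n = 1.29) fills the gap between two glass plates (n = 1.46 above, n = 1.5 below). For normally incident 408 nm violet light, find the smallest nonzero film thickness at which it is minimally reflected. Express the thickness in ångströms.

Ray reflecting at the top interface goes from n = 1.46 toward n = 1.29: no phase shift.
Ray reflecting at the bottom interface goes from n = 1.29 toward n = 1.5: a half-wave phase shift.
Net: one phase inversion between the two reflected rays.
With one net inversion, destructive interference in reflection requires 2 n t = m λ.
Minimum nonzero at m = 1: t = λ / (2 n) = 408 / (2 × 1.29) = 158 nm.

1581 Å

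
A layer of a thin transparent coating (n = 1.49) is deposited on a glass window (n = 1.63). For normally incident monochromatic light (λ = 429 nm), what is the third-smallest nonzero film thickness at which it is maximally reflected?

432 nm

Ray reflecting at the top interface goes from n = 1.0 toward n = 1.49: a half-wave phase shift.
Ray reflecting at the bottom interface goes from n = 1.49 toward n = 1.63: a half-wave phase shift.
The two reflections carry the same phase change, so no net offset.
So the condition for constructive reflection is 2 n t = m λ.
The third-smallest nonzero thickness corresponds to m = 3: t = m λ / (2 n) = 3.00 × 429 / (2 × 1.49) = 432 nm.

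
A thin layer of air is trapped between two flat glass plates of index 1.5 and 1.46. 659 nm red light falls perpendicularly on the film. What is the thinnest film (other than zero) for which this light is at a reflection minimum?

330 nm

At the upper boundary (n = 1.5 to n = 1.0) the reflected ray undergoes no phase shift.
Ray reflecting at the bottom interface goes from n = 1.0 toward n = 1.46: a half-wave phase shift.
Net: one phase inversion between the two reflected rays.
With one net inversion, destructive interference in reflection requires 2 n t = m λ.
Minimum nonzero at m = 1: t = λ / (2 n) = 659 / (2 × 1.0) = 330 nm.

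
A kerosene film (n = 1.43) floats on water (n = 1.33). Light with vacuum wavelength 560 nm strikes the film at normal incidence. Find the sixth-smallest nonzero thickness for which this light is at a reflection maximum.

1077 nm

At the upper boundary (n = 1.0 to n = 1.43) the reflected ray undergoes a half-wave phase shift.
Ray reflecting at the bottom interface goes from n = 1.43 toward n = 1.33: no phase shift.
Exactly one π shift → a net half-wave offset.
So the condition for constructive reflection is 2 n t = (m + ½) λ.
The sixth-smallest nonzero thickness corresponds to m = 5: t = (m + ½) λ / (2 n) = 5.50 × 560 / (2 × 1.43) = 1077 nm.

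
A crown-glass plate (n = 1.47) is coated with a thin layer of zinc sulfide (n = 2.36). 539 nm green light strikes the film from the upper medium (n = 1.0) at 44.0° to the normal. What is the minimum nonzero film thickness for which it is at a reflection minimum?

119 nm

At the upper boundary (n = 1.0 to n = 2.36) the reflected ray undergoes a half-wave phase shift.
Bottom surface (2.36 → 1.47): reflection off a lower-index medium gives no phase shift.
Net: one phase inversion between the two reflected rays.
So the condition for destructive reflection is 2 n t cos θ_r = m λ.
Snell's law: 1.0 sin 44.0° = 2.36 sin θ_r → sin θ_r = 0.294, cos θ_r = 0.956.
Minimum nonzero at m = 1: t = λ / (2 n cos θ_r) = 539 / (2 × 2.36 × 0.956) = 119 nm.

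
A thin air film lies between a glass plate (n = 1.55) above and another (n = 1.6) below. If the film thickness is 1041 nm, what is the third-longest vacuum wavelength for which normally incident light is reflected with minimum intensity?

694 nm

Top surface (1.55 → 1.0): reflection off a lower-index medium gives no phase shift.
At the lower boundary (n = 1.0 to n = 1.6) the reflected ray undergoes a half-wave phase shift.
Exactly one π shift → a net half-wave offset.
With one net inversion, destructive interference in reflection requires 2 n t = m λ.
λ = 2 n t / m. The third-longest wavelength is m = 3: λ = 2 × 1.0 × 1041 / 3.00 = 694 nm.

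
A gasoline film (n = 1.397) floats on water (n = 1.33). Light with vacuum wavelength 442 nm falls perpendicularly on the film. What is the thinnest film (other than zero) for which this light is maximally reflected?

Top surface (1.0 → 1.397): reflection off a higher-index medium gives a half-wave phase shift.
Bottom surface (1.397 → 1.33): reflection off a lower-index medium gives no phase shift.
The two reflections differ by half a wavelength.
For bright reflection here: 2 n t = (m + ½) λ.
Minimum at m = 0: t = λ / (4 n) = 442 / (4 × 1.397) = 79.1 nm.

79.1 nm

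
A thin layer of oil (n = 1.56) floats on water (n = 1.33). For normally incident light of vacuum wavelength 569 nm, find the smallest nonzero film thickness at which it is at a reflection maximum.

Top surface (1.0 → 1.56): reflection off a higher-index medium gives a half-wave phase shift.
Ray reflecting at the bottom interface goes from n = 1.56 toward n = 1.33: no phase shift.
Exactly one π shift → a net half-wave offset.
For bright reflection here: 2 n t = (m + ½) λ.
Minimum at m = 0: t = λ / (4 n) = 569 / (4 × 1.56) = 91.2 nm.

91.2 nm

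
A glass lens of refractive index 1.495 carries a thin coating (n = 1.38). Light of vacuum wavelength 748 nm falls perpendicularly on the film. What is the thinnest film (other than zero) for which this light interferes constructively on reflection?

At the upper boundary (n = 1.0 to n = 1.38) the reflected ray undergoes a half-wave phase shift.
Ray reflecting at the bottom interface goes from n = 1.38 toward n = 1.495: a half-wave phase shift.
Zero or two π shifts → no net half-wave offset.
For bright reflection here: 2 n t = m λ.
Minimum nonzero at m = 1: t = λ / (2 n) = 748 / (2 × 1.38) = 271 nm.

271 nm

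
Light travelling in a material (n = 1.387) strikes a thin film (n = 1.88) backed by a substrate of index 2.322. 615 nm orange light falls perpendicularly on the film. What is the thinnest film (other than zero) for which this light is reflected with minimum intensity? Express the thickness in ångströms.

818 Å

At the upper boundary (n = 1.387 to n = 1.88) the reflected ray undergoes a half-wave phase shift.
Bottom surface (1.88 → 2.322): reflection off a higher-index medium gives a half-wave phase shift.
Zero or two π shifts → no net half-wave offset.
With no net inversion, destructive interference in reflection requires 2 n t = (m + ½) λ.
Minimum at m = 0: t = λ / (4 n) = 615 / (4 × 1.88) = 81.8 nm.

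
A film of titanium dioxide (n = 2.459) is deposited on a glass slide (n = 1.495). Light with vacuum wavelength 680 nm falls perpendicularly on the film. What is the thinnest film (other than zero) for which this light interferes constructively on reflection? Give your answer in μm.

0.0691 μm

Top surface (1.0 → 2.459): reflection off a higher-index medium gives a half-wave phase shift.
Ray reflecting at the bottom interface goes from n = 2.459 toward n = 1.495: no phase shift.
The two reflections differ by half a wavelength.
So the condition for constructive reflection is 2 n t = (m + ½) λ.
Minimum at m = 0: t = λ / (4 n) = 680 / (4 × 2.459) = 69.1 nm.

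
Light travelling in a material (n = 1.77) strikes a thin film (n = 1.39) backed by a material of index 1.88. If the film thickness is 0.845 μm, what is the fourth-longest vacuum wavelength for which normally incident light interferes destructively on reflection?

Top surface (1.77 → 1.39): reflection off a lower-index medium gives no phase shift.
Bottom surface (1.39 → 1.88): reflection off a higher-index medium gives a half-wave phase shift.
Net: one phase inversion between the two reflected rays.
With one net inversion, destructive interference in reflection requires 2 n t = m λ.
λ = 2 n t / m. The fourth-longest wavelength is m = 4: λ = 2 × 1.39 × 845 / 4.00 = 587 nm.

587 nm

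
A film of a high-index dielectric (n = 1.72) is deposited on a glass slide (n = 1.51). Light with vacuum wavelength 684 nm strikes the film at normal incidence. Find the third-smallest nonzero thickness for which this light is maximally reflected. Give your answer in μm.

0.497 μm

At the upper boundary (n = 1.0 to n = 1.72) the reflected ray undergoes a half-wave phase shift.
Ray reflecting at the bottom interface goes from n = 1.72 toward n = 1.51: no phase shift.
The two reflections differ by half a wavelength.
So the condition for constructive reflection is 2 n t = (m + ½) λ.
The third-smallest nonzero thickness corresponds to m = 2: t = (m + ½) λ / (2 n) = 2.50 × 684 / (2 × 1.72) = 497 nm.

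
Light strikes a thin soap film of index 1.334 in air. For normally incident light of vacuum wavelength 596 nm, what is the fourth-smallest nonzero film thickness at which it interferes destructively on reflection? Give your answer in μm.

0.894 μm

Top surface (1.0 → 1.334): reflection off a higher-index medium gives a half-wave phase shift.
Ray reflecting at the bottom interface goes from n = 1.334 toward n = 1.0: no phase shift.
Exactly one π shift → a net half-wave offset.
For minimum reflection here: 2 n t = m λ.
The fourth-smallest nonzero thickness corresponds to m = 4: t = m λ / (2 n) = 4.00 × 596 / (2 × 1.334) = 894 nm.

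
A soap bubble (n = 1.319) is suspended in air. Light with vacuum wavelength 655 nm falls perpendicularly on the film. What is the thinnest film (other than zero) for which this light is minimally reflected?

Top surface (1.0 → 1.319): reflection off a higher-index medium gives a half-wave phase shift.
Bottom surface (1.319 → 1.0): reflection off a lower-index medium gives no phase shift.
Net: one phase inversion between the two reflected rays.
For minimum reflection here: 2 n t = m λ.
Minimum nonzero at m = 1: t = λ / (2 n) = 655 / (2 × 1.319) = 248 nm.

248 nm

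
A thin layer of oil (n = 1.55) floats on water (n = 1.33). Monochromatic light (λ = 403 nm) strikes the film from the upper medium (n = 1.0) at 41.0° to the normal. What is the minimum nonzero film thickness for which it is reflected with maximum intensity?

Top surface (1.0 → 1.55): reflection off a higher-index medium gives a half-wave phase shift.
At the lower boundary (n = 1.55 to n = 1.33) the reflected ray undergoes no phase shift.
The two reflections differ by half a wavelength.
For bright reflection here: 2 n t cos θ_r = (m + ½) λ.
Snell's law: 1.0 sin 41.0° = 1.55 sin θ_r → sin θ_r = 0.423, cos θ_r = 0.906.
Minimum at m = 0: t = λ / (4 n cos θ_r) = 403 / (4 × 1.55 × 0.906) = 71.7 nm.

71.7 nm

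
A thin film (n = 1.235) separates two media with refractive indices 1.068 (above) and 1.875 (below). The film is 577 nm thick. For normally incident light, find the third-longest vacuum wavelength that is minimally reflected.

At the upper boundary (n = 1.068 to n = 1.235) the reflected ray undergoes a half-wave phase shift.
Bottom surface (1.235 → 1.875): reflection off a higher-index medium gives a half-wave phase shift.
Net: no relative phase inversion (both shifts match).
With no net inversion, destructive interference in reflection requires 2 n t = (m + ½) λ.
λ = 2 n t / (m + ½). The third-longest wavelength is m = 2: λ = 2 × 1.235 × 577 / 2.50 = 570 nm.

570 nm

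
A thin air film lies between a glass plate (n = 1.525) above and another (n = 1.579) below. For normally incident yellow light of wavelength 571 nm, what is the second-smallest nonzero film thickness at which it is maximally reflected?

428 nm

Ray reflecting at the top interface goes from n = 1.525 toward n = 1.0: no phase shift.
Ray reflecting at the bottom interface goes from n = 1.0 toward n = 1.579: a half-wave phase shift.
The two reflections differ by half a wavelength.
For bright reflection here: 2 n t = (m + ½) λ.
The second-smallest nonzero thickness corresponds to m = 1: t = (m + ½) λ / (2 n) = 1.50 × 571 / (2 × 1.0) = 428 nm.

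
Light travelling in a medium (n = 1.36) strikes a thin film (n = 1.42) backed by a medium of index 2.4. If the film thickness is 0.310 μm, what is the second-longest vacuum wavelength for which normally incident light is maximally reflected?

440 nm

At the upper boundary (n = 1.36 to n = 1.42) the reflected ray undergoes a half-wave phase shift.
Ray reflecting at the bottom interface goes from n = 1.42 toward n = 2.4: a half-wave phase shift.
Zero or two π shifts → no net half-wave offset.
For maximum reflection here: 2 n t = m λ.
λ = 2 n t / m. The second-longest wavelength is m = 2: λ = 2 × 1.42 × 310 / 2.00 = 440 nm.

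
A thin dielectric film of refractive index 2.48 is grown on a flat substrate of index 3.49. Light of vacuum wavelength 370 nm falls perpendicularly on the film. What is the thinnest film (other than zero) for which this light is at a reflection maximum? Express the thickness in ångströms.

746 Å

Ray reflecting at the top interface goes from n = 1.0 toward n = 2.48: a half-wave phase shift.
At the lower boundary (n = 2.48 to n = 3.49) the reflected ray undergoes a half-wave phase shift.
The two reflections carry the same phase change, so no net offset.
With no net inversion, constructive interference in reflection requires 2 n t = m λ.
Minimum nonzero at m = 1: t = λ / (2 n) = 370 / (2 × 2.48) = 74.6 nm.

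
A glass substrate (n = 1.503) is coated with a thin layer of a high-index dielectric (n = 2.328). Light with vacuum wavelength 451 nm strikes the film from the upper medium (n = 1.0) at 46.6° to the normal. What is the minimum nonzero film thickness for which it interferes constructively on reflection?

51.0 nm

At the upper boundary (n = 1.0 to n = 2.328) the reflected ray undergoes a half-wave phase shift.
Bottom surface (2.328 → 1.503): reflection off a lower-index medium gives no phase shift.
Exactly one π shift → a net half-wave offset.
With one net inversion, constructive interference in reflection requires 2 n t cos θ_r = (m + ½) λ.
Snell's law: 1.0 sin 46.6° = 2.328 sin θ_r → sin θ_r = 0.312, cos θ_r = 0.950.
Minimum at m = 0: t = λ / (4 n cos θ_r) = 451 / (4 × 2.328 × 0.950) = 51.0 nm.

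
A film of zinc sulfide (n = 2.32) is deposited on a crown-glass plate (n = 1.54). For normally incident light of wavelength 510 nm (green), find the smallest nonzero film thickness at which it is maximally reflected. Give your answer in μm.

At the upper boundary (n = 1.0 to n = 2.32) the reflected ray undergoes a half-wave phase shift.
At the lower boundary (n = 2.32 to n = 1.54) the reflected ray undergoes no phase shift.
Exactly one π shift → a net half-wave offset.
So the condition for constructive reflection is 2 n t = (m + ½) λ.
Minimum at m = 0: t = λ / (4 n) = 510 / (4 × 2.32) = 55.0 nm.

0.0550 μm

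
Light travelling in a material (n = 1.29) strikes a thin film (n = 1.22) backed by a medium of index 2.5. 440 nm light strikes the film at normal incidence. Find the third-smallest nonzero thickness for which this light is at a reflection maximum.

Top surface (1.29 → 1.22): reflection off a lower-index medium gives no phase shift.
Ray reflecting at the bottom interface goes from n = 1.22 toward n = 2.5: a half-wave phase shift.
Net: one phase inversion between the two reflected rays.
For strong reflection here: 2 n t = (m + ½) λ.
The third-smallest nonzero thickness corresponds to m = 2: t = (m + ½) λ / (2 n) = 2.50 × 440 / (2 × 1.22) = 451 nm.

451 nm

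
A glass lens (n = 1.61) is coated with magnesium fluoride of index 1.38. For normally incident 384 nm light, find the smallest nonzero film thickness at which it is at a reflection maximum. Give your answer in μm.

0.139 μm

Ray reflecting at the top interface goes from n = 1.0 toward n = 1.38: a half-wave phase shift.
At the lower boundary (n = 1.38 to n = 1.61) the reflected ray undergoes a half-wave phase shift.
Zero or two π shifts → no net half-wave offset.
For bright reflection here: 2 n t = m λ.
Minimum nonzero at m = 1: t = λ / (2 n) = 384 / (2 × 1.38) = 139 nm.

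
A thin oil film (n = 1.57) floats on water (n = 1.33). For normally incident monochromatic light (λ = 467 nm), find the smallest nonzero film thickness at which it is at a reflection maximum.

Ray reflecting at the top interface goes from n = 1.0 toward n = 1.57: a half-wave phase shift.
At the lower boundary (n = 1.57 to n = 1.33) the reflected ray undergoes no phase shift.
The two reflections differ by half a wavelength.
So the condition for constructive reflection is 2 n t = (m + ½) λ.
Minimum at m = 0: t = λ / (4 n) = 467 / (4 × 1.57) = 74.4 nm.

74.4 nm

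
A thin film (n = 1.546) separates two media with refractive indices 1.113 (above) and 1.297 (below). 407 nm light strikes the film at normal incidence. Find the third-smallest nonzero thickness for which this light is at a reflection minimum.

395 nm

At the upper boundary (n = 1.113 to n = 1.546) the reflected ray undergoes a half-wave phase shift.
Ray reflecting at the bottom interface goes from n = 1.546 toward n = 1.297: no phase shift.
Net: one phase inversion between the two reflected rays.
So the condition for destructive reflection is 2 n t = m λ.
The third-smallest nonzero thickness corresponds to m = 3: t = m λ / (2 n) = 3.00 × 407 / (2 × 1.546) = 395 nm.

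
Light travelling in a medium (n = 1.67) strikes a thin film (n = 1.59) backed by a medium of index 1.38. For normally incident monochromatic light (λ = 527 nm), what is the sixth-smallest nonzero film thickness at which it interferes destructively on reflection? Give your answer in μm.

0.911 μm

Top surface (1.67 → 1.59): reflection off a lower-index medium gives no phase shift.
Bottom surface (1.59 → 1.38): reflection off a lower-index medium gives no phase shift.
Zero or two π shifts → no net half-wave offset.
For minimum reflection here: 2 n t = (m + ½) λ.
The sixth-smallest nonzero thickness corresponds to m = 5: t = (m + ½) λ / (2 n) = 5.50 × 527 / (2 × 1.59) = 911 nm.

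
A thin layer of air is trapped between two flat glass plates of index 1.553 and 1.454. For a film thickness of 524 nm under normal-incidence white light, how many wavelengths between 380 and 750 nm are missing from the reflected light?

Top surface (1.553 → 1.0): reflection off a lower-index medium gives no phase shift.
At the lower boundary (n = 1.0 to n = 1.454) the reflected ray undergoes a half-wave phase shift.
The two reflections differ by half a wavelength.
So the condition for destructive reflection is 2 n t = m λ.
λ = 2 n t / m = 1048 / m nm.
m=1: 1048 nm (IR); m=2: 524 nm (visible); m=3: 349 nm (UV).

1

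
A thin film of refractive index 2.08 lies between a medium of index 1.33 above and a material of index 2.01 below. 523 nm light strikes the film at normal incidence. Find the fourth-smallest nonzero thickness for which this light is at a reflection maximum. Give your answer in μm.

At the upper boundary (n = 1.33 to n = 2.08) the reflected ray undergoes a half-wave phase shift.
At the lower boundary (n = 2.08 to n = 2.01) the reflected ray undergoes no phase shift.
Exactly one π shift → a net half-wave offset.
For strong reflection here: 2 n t = (m + ½) λ.
The fourth-smallest nonzero thickness corresponds to m = 3: t = (m + ½) λ / (2 n) = 3.50 × 523 / (2 × 2.08) = 440 nm.

0.440 μm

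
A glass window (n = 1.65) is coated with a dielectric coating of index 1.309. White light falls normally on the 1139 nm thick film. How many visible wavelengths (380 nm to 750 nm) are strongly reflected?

4

At the upper boundary (n = 1.0 to n = 1.309) the reflected ray undergoes a half-wave phase shift.
At the lower boundary (n = 1.309 to n = 1.65) the reflected ray undergoes a half-wave phase shift.
Net: no relative phase inversion (both shifts match).
So the condition for constructive reflection is 2 n t = m λ.
λ = 2 n t / m = 2982 / m nm.
m=3: 994 nm (IR); m=4: 745 nm (visible); m=5: 596 nm (visible); m=6: 497 nm (visible); m=7: 426 nm (visible); m=8: 373 nm (UV).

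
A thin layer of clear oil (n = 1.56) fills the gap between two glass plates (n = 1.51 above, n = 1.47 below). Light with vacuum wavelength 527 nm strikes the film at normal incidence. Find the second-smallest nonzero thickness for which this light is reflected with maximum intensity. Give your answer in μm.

0.253 μm

At the upper boundary (n = 1.51 to n = 1.56) the reflected ray undergoes a half-wave phase shift.
Bottom surface (1.56 → 1.47): reflection off a lower-index medium gives no phase shift.
The two reflections differ by half a wavelength.
For strong reflection here: 2 n t = (m + ½) λ.
The second-smallest nonzero thickness corresponds to m = 1: t = (m + ½) λ / (2 n) = 1.50 × 527 / (2 × 1.56) = 253 nm.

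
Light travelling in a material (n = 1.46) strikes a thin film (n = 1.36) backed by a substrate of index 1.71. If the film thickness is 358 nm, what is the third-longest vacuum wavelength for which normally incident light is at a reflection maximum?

390 nm

Ray reflecting at the top interface goes from n = 1.46 toward n = 1.36: no phase shift.
At the lower boundary (n = 1.36 to n = 1.71) the reflected ray undergoes a half-wave phase shift.
The two reflections differ by half a wavelength.
For maximum reflection here: 2 n t = (m + ½) λ.
λ = 2 n t / (m + ½). The third-longest wavelength is m = 2: λ = 2 × 1.36 × 358 / 2.50 = 390 nm.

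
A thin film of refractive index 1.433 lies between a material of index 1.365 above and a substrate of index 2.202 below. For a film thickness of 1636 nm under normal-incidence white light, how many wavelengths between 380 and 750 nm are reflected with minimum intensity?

6

Top surface (1.365 → 1.433): reflection off a higher-index medium gives a half-wave phase shift.
At the lower boundary (n = 1.433 to n = 2.202) the reflected ray undergoes a half-wave phase shift.
Net: no relative phase inversion (both shifts match).
So the condition for destructive reflection is 2 n t = (m + ½) λ.
λ = 2 n t / (m + ½) = 4689 / (m + ½) nm.
m=5: 853 nm (IR); m=6: 721 nm (visible); m=7: 625 nm (visible); m=8: 552 nm (visible); m=9: 494 nm (visible); m=10: 447 nm (visible); m=11: 408 nm (visible); m=12: 375 nm (UV).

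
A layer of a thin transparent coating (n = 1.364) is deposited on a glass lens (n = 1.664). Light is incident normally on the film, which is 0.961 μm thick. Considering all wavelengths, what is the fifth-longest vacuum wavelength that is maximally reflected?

524 nm

Ray reflecting at the top interface goes from n = 1.0 toward n = 1.364: a half-wave phase shift.
Bottom surface (1.364 → 1.664): reflection off a higher-index medium gives a half-wave phase shift.
Zero or two π shifts → no net half-wave offset.
With no net inversion, constructive interference in reflection requires 2 n t = m λ.
λ = 2 n t / m. The fifth-longest wavelength is m = 5: λ = 2 × 1.364 × 961 / 5.00 = 524 nm.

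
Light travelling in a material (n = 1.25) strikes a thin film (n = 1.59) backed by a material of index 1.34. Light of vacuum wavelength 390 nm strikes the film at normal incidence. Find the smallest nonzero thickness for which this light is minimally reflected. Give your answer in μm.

At the upper boundary (n = 1.25 to n = 1.59) the reflected ray undergoes a half-wave phase shift.
Ray reflecting at the bottom interface goes from n = 1.59 toward n = 1.34: no phase shift.
Exactly one π shift → a net half-wave offset.
For dark reflection here: 2 n t = m λ.
The smallest nonzero thickness corresponds to m = 1: t = m λ / (2 n) = 1.00 × 390 / (2 × 1.59) = 123 nm.

0.123 μm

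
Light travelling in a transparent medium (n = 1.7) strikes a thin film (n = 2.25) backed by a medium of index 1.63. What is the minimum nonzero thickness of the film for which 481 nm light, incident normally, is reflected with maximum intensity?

Ray reflecting at the top interface goes from n = 1.7 toward n = 2.25: a half-wave phase shift.
Bottom surface (2.25 → 1.63): reflection off a lower-index medium gives no phase shift.
The two reflections differ by half a wavelength.
So the condition for constructive reflection is 2 n t = (m + ½) λ.
Minimum at m = 0: t = λ / (4 n) = 481 / (4 × 2.25) = 53.4 nm.

53.4 nm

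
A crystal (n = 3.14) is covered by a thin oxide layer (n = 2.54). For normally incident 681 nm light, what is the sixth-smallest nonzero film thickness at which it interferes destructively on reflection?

737 nm

At the upper boundary (n = 1.0 to n = 2.54) the reflected ray undergoes a half-wave phase shift.
At the lower boundary (n = 2.54 to n = 3.14) the reflected ray undergoes a half-wave phase shift.
Zero or two π shifts → no net half-wave offset.
For weak reflection here: 2 n t = (m + ½) λ.
The sixth-smallest nonzero thickness corresponds to m = 5: t = (m + ½) λ / (2 n) = 5.50 × 681 / (2 × 2.54) = 737 nm.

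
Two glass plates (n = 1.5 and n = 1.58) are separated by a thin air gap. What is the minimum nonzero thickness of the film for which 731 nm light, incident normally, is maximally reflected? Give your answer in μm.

At the upper boundary (n = 1.5 to n = 1.0) the reflected ray undergoes no phase shift.
Ray reflecting at the bottom interface goes from n = 1.0 toward n = 1.58: a half-wave phase shift.
The two reflections differ by half a wavelength.
So the condition for constructive reflection is 2 n t = (m + ½) λ.
Minimum at m = 0: t = λ / (4 n) = 731 / (4 × 1.0) = 183 nm.

0.183 μm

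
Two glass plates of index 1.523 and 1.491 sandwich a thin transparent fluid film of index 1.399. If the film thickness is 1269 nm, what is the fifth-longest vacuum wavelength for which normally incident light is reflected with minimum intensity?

At the upper boundary (n = 1.523 to n = 1.399) the reflected ray undergoes no phase shift.
Ray reflecting at the bottom interface goes from n = 1.399 toward n = 1.491: a half-wave phase shift.
Net: one phase inversion between the two reflected rays.
With one net inversion, destructive interference in reflection requires 2 n t = m λ.
λ = 2 n t / m. The fifth-longest wavelength is m = 5: λ = 2 × 1.399 × 1269 / 5.00 = 710 nm.

710 nm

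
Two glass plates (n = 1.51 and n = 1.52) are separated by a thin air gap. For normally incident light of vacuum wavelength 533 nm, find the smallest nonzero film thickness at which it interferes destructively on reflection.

267 nm

Top surface (1.51 → 1.0): reflection off a lower-index medium gives no phase shift.
Ray reflecting at the bottom interface goes from n = 1.0 toward n = 1.52: a half-wave phase shift.
Net: one phase inversion between the two reflected rays.
So the condition for destructive reflection is 2 n t = m λ.
Minimum nonzero at m = 1: t = λ / (2 n) = 533 / (2 × 1.0) = 267 nm.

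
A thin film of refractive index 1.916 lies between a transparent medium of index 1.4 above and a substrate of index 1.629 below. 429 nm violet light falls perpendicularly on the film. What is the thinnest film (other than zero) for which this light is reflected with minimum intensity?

Top surface (1.4 → 1.916): reflection off a higher-index medium gives a half-wave phase shift.
At the lower boundary (n = 1.916 to n = 1.629) the reflected ray undergoes no phase shift.
The two reflections differ by half a wavelength.
With one net inversion, destructive interference in reflection requires 2 n t = m λ.
Minimum nonzero at m = 1: t = λ / (2 n) = 429 / (2 × 1.916) = 112 nm.

112 nm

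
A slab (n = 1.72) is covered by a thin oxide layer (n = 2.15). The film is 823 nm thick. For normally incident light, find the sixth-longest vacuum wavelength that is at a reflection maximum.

643 nm

At the upper boundary (n = 1.0 to n = 2.15) the reflected ray undergoes a half-wave phase shift.
Bottom surface (2.15 → 1.72): reflection off a lower-index medium gives no phase shift.
Net: one phase inversion between the two reflected rays.
So the condition for constructive reflection is 2 n t = (m + ½) λ.
λ = 2 n t / (m + ½). The sixth-longest wavelength is m = 5: λ = 2 × 2.15 × 823 / 5.50 = 643 nm.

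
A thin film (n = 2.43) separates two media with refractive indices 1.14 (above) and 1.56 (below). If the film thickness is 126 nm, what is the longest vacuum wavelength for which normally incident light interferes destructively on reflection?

612 nm

Ray reflecting at the top interface goes from n = 1.14 toward n = 2.43: a half-wave phase shift.
At the lower boundary (n = 2.43 to n = 1.56) the reflected ray undergoes no phase shift.
Net: one phase inversion between the two reflected rays.
For dark reflection here: 2 n t = m λ.
λ = 2 n t / m. The longest wavelength is m = 1: λ = 2 × 2.43 × 126 / 1.00 = 612 nm.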